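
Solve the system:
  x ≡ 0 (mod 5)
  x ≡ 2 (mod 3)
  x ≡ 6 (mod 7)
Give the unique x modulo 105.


Moduli 5, 3, 7 are pairwise coprime; by CRT there is a unique solution modulo M = 5 · 3 · 7 = 105.
Solve pairwise, accumulating the modulus:
  Start with x ≡ 0 (mod 5).
  Combine with x ≡ 2 (mod 3): since gcd(5, 3) = 1, we get a unique residue mod 15.
    Write x = 0 + 5·t and substitute into x ≡ 2 (mod 3): 5·t ≡ 2 − 0 = 2 (mod 3).
    Reduce coefficients mod 3: 2·t ≡ 2 (mod 3).
    The inverse of 2 mod 3 is 2 (since 2·2 = 4 = 1·3 + 1), so t ≡ 2·2 = 4 ≡ 1 (mod 3).
    Then x = 0 + 5·1 = 5, valid modulo lcm(5, 3) = 15: x ≡ 5 (mod 15).
  Combine with x ≡ 6 (mod 7): since gcd(15, 7) = 1, we get a unique residue mod 105.
    Write x = 5 + 15·t and substitute into x ≡ 6 (mod 7): 15·t ≡ 6 − 5 = 1 (mod 7).
    Reduce coefficients mod 7: 1·t ≡ 1 (mod 7).
    So t ≡ 1 (mod 7).
    Then x = 5 + 15·1 = 20, valid modulo lcm(15, 7) = 105: x ≡ 20 (mod 105).
Verify: 20 mod 5 = 0 ✓, 20 mod 3 = 2 ✓, 20 mod 7 = 6 ✓.

x ≡ 20 (mod 105).


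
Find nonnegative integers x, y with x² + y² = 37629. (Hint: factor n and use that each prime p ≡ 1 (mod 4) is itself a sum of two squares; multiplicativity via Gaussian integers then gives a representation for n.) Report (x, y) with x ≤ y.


Step 1: Factor n = 37629 = 3^2 · 37 · 113.
Step 2: Check the mod-4 condition on each prime factor: 3 ≡ 3 (mod 4), exponent 2 (must be even); 37 ≡ 1 (mod 4), exponent 1; 113 ≡ 1 (mod 4), exponent 1.
All primes ≡ 3 (mod 4) appear to even exponent (or don't appear), so by the two-squares theorem n IS expressible as a sum of two squares.
Step 3: Build a representation. Group n = k² · m with k = 3 and m = 37 · 113 = 4181 (a product of primes ≡ 1 (mod 4)); a representation of m scales to one of n via (k·x)² + (k·y)² = k²(x² + y²). Each prime p ≡ 1 (mod 4) is itself a sum of two squares; find a² by testing p − a² for a perfect square:
  37: 37 − 1² = 36 = 6² ⇒ 37 = 1² + 6².
  113: 113 − 1² = 112, 113 − 2² = 109, 113 − 3² = 104, 113 − 4² = 97, 113 − 5² = 88, 113 − 6² = 77, 113 − 7² = 64 = 8² ⇒ 113 = 7² + 8².
  Combine using the Brahmagupta–Fibonacci identity (a² + b²)(c² + d²) = (ac − bd)² + (ad + bc)² = (ac + bd)² + (ad − bc)²:
  37 · 113 = 4181: from (1² + 6²)(7² + 8²), take (1·7 − 6·8, 1·8 + 6·7) = (7 − 48, 8 + 42) = (-41, 50); dropping signs (only squares matter) gives (41, 50); check 41² + 50² = 1681 + 2500 = 4181 ✓.
  Scale by k = 3: (3·41, 3·50) = (123, 150).
Step 4: Order so x ≤ y and verify: 123² + 150² = 15129 + 22500 = 37629 = n. ✓

n = 37629 = 123² + 150² (one valid representation with x ≤ y).


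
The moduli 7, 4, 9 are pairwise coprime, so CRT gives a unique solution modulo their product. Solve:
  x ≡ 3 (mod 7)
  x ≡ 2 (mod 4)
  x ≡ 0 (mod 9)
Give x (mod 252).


Moduli 7, 4, 9 are pairwise coprime; by CRT there is a unique solution modulo M = 7 · 4 · 9 = 252.
Solve pairwise, accumulating the modulus:
  Start with x ≡ 3 (mod 7).
  Combine with x ≡ 2 (mod 4): since gcd(7, 4) = 1, we get a unique residue mod 28.
    Write x = 3 + 7·t and substitute into x ≡ 2 (mod 4): 7·t ≡ 2 − 3 = -1 (mod 4).
    Reduce coefficients mod 4: 3·t ≡ 3 (mod 4).
    The inverse of 3 mod 4 is 3 (since 3·3 = 9 = 2·4 + 1), so t ≡ 3·3 = 9 ≡ 1 (mod 4).
    Then x = 3 + 7·1 = 10, valid modulo lcm(7, 4) = 28: x ≡ 10 (mod 28).
  Combine with x ≡ 0 (mod 9): since gcd(28, 9) = 1, we get a unique residue mod 252.
    Write x = 10 + 28·t and substitute into x ≡ 0 (mod 9): 28·t ≡ 0 − 10 = -10 (mod 9).
    Reduce coefficients mod 9: 1·t ≡ 8 (mod 9).
    So t ≡ 8 (mod 9).
    Then x = 10 + 28·8 = 234, valid modulo lcm(28, 9) = 252: x ≡ 234 (mod 252).
Verify: 234 mod 7 = 3 ✓, 234 mod 4 = 2 ✓, 234 mod 9 = 0 ✓.

x ≡ 234 (mod 252).


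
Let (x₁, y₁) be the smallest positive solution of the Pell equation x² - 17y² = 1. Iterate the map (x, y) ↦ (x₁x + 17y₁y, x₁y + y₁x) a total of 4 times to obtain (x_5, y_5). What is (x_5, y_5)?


Step 1: Find the fundamental solution (x₁, y₁) of x² - 17y² = 1.
  Expand √17 as a continued fraction. a₀ = ⌊√17⌋ = 4; iterate m_{k+1} = d_k·a_k − m_k, d_{k+1} = (17 − m_{k+1}²)/d_k, a_{k+1} = ⌊(a₀ + m_{k+1})/d_{k+1}⌋ (starting m₀ = 0, d₀ = 1), with convergents p_k = a_k·p_{k-1} + p_{k-2}, q_k = a_k·q_{k-1} + q_{k-2} (p₋₁ = 1, q₋₁ = 0):
  k = 0: a₀ = 4; p₀/q₀ = 4/1; p₀² − 17·q₀² = 16 − 17 = -1.
  k = 1: m = 4, d = 1, a = ⌊(4 + 4)/1⌋ = 8; p/q = (8·4 + 1)/(8·1 + 0) = 33/8; p² − 17·q² = 1089 − 1088 = 1.
  The first convergent with p² − 17·q² = 1 gives the fundamental solution (x₁, y₁) = (33, 8).
Step 2: Apply the recurrence (x_{n+1}, y_{n+1}) = (x₁x_n + 17y₁y_n, x₁y_n + y₁x_n) repeatedly.
  From (x_1, y_1) = (33, 8): x_2 = 33·33 + 17·8·8 = 2177; y_2 = 33·8 + 8·33 = 528.
  From (x_2, y_2) = (2177, 528): x_3 = 33·2177 + 17·8·528 = 143649; y_3 = 33·528 + 8·2177 = 34840.
  From (x_3, y_3) = (143649, 34840): x_4 = 33·143649 + 17·8·34840 = 9478657; y_4 = 33·34840 + 8·143649 = 2298912.
  From (x_4, y_4) = (9478657, 2298912): x_5 = 33·9478657 + 17·8·2298912 = 625447713; y_5 = 33·2298912 + 8·9478657 = 151693352.
Step 3: Verify x_5² - 17·y_5² = 391184841696930369 - 391184841696930368 = 1 (should be 1). ✓

(x_1, y_1) = (33, 8); (x_5, y_5) = (625447713, 151693352).


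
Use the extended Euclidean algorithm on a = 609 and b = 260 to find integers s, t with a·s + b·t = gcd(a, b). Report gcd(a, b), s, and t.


Euclidean algorithm on (609, 260) — divide until remainder is 0:
  609 = 2 · 260 + 89
  260 = 2 · 89 + 82
  89 = 1 · 82 + 7
  82 = 11 · 7 + 5
  7 = 1 · 5 + 2
  5 = 2 · 2 + 1
  2 = 2 · 1 + 0
gcd(609, 260) = 1.
Track Bezout coefficients alongside the remainders: start with r₀ = 609 = a·1 + b·0 (s = 1, t = 0) and r₁ = 260 = a·0 + b·1 (s = 0, t = 1); each new remainder r_{k+1} = r_{k-1} − q_k·r_k inherits s_{k+1} = s_{k-1} − q_k·s_k, t_{k+1} = t_{k-1} − q_k·t_k, so r_k = a·s_k + b·t_k at every step:
  q = 2: r = 89, s = 1 − 2·0 = 1, t = 0 − 2·1 = -2  (check: 609·1 + 260·(-2) = 89)
  q = 2: r = 82, s = 0 − 2·1 = -2, t = 1 − 2·(-2) = 5  (check: 609·(-2) + 260·5 = 82)
  q = 1: r = 7, s = 1 − 1·(-2) = 3, t = -2 − 1·5 = -7  (check: 609·3 + 260·(-7) = 7)
  q = 11: r = 5, s = -2 − 11·3 = -35, t = 5 − 11·(-7) = 82  (check: 609·(-35) + 260·82 = 5)
  q = 1: r = 2, s = 3 − 1·(-35) = 38, t = -7 − 1·82 = -89  (check: 609·38 + 260·(-89) = 2)
  q = 2: r = 1, s = -35 − 2·38 = -111, t = 82 − 2·(-89) = 260  (check: 609·(-111) + 260·260 = 1)
The row with r = 1 (the gcd) gives the Bezout coefficients s = -111, t = 260.
Result: 609 · (-111) + 260 · (260) = 1.

gcd(609, 260) = 1; s = -111, t = 260 (check: 609·(-111) + 260·260 = 1).


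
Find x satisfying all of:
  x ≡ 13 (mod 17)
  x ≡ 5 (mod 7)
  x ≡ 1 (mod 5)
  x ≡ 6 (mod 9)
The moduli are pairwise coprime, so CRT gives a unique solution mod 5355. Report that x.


Product of moduli M = 17 · 7 · 5 · 9 = 5355.
Merge one congruence at a time:
  Start: x ≡ 13 (mod 17).
  Combine with x ≡ 5 (mod 7); new modulus lcm = 119.
    Write x = 13 + 17·t and substitute into x ≡ 5 (mod 7): 17·t ≡ 5 − 13 = -8 (mod 7).
    Reduce coefficients mod 7: 3·t ≡ 6 (mod 7).
    The inverse of 3 mod 7 is 5 (since 3·5 = 15 = 2·7 + 1), so t ≡ 5·6 = 30 ≡ 2 (mod 7).
    Then x = 13 + 17·2 = 47, valid modulo lcm(17, 7) = 119: x ≡ 47 (mod 119).
  Combine with x ≡ 1 (mod 5); new modulus lcm = 595.
    Write x = 47 + 119·t and substitute into x ≡ 1 (mod 5): 119·t ≡ 1 − 47 = -46 (mod 5).
    Reduce coefficients mod 5: 4·t ≡ 4 (mod 5).
    The inverse of 4 mod 5 is 4 (since 4·4 = 16 = 3·5 + 1), so t ≡ 4·4 = 16 ≡ 1 (mod 5).
    Then x = 47 + 119·1 = 166, valid modulo lcm(119, 5) = 595: x ≡ 166 (mod 595).
  Combine with x ≡ 6 (mod 9); new modulus lcm = 5355.
    Write x = 166 + 595·t and substitute into x ≡ 6 (mod 9): 595·t ≡ 6 − 166 = -160 (mod 9).
    Reduce coefficients mod 9: 1·t ≡ 2 (mod 9).
    So t ≡ 2 (mod 9).
    Then x = 166 + 595·2 = 1356, valid modulo lcm(595, 9) = 5355: x ≡ 1356 (mod 5355).
Verify against each original: 1356 mod 17 = 13, 1356 mod 7 = 5, 1356 mod 5 = 1, 1356 mod 9 = 6.

x ≡ 1356 (mod 5355).


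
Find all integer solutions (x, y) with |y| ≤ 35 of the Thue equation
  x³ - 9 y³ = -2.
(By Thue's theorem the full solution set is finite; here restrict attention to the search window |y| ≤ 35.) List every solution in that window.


The equation is x³ - 9y³ = -2. For fixed y, x³ = 9·y³ − 2, so a solution requires the RHS to be a perfect cube.
Strategy: iterate y from -35 to 35, compute RHS = 9·y³ − 2, and check whether it is a (positive or negative) perfect cube.
Check small values of y:
  y = 0: RHS = -2 is not a perfect cube.
  y = 1: RHS = 7 is not a perfect cube.
  y = -1: RHS = -11 is not a perfect cube.
  y = 2: RHS = 70 is not a perfect cube.
  y = -2: RHS = -74 is not a perfect cube.
  y = 3: RHS = 241 is not a perfect cube.
  y = -3: RHS = -245 is not a perfect cube.
Continuing the search up to |y| = 35 finds no solutions either.
No (x, y) in the scanned range satisfies the equation.

No integer solutions with |y| ≤ 35.


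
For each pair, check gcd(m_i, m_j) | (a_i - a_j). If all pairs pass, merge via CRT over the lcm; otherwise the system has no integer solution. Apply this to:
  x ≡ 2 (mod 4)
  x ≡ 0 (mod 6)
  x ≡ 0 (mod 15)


Moduli 4, 6, 15 are not pairwise coprime, so CRT works modulo lcm(m_i) when all pairwise compatibility conditions hold.
Pairwise compatibility: gcd(m_i, m_j) must divide a_i - a_j for every pair.
Merge one congruence at a time:
  Start: x ≡ 2 (mod 4).
  Combine with x ≡ 0 (mod 6): gcd(4, 6) = 2; 0 - 2 = -2, which IS divisible by 2, so compatible.
    Write x = 2 + 4·t and substitute into x ≡ 0 (mod 6): 4·t ≡ 0 − 2 = -2 (mod 6).
    Divide the congruence (and modulus) by g = 2: 2·t ≡ -1 (mod 3).
    Reduce coefficients mod 3: 2·t ≡ 2 (mod 3).
    The inverse of 2 mod 3 is 2 (since 2·2 = 4 = 1·3 + 1), so t ≡ 2·2 = 4 ≡ 1 (mod 3).
    Then x = 2 + 4·1 = 6, valid modulo lcm(4, 6) = 12: x ≡ 6 (mod 12).
  Combine with x ≡ 0 (mod 15): gcd(12, 15) = 3; 0 - 6 = -6, which IS divisible by 3, so compatible.
    Write x = 6 + 12·t and substitute into x ≡ 0 (mod 15): 12·t ≡ 0 − 6 = -6 (mod 15).
    Divide the congruence (and modulus) by g = 3: 4·t ≡ -2 (mod 5).
    Reduce coefficients mod 5: 4·t ≡ 3 (mod 5).
    The inverse of 4 mod 5 is 4 (since 4·4 = 16 = 3·5 + 1), so t ≡ 4·3 = 12 ≡ 2 (mod 5).
    Then x = 6 + 12·2 = 30, valid modulo lcm(12, 15) = 60: x ≡ 30 (mod 60).
Verify: 30 mod 4 = 2, 30 mod 6 = 0, 30 mod 15 = 0.

x ≡ 30 (mod 60).


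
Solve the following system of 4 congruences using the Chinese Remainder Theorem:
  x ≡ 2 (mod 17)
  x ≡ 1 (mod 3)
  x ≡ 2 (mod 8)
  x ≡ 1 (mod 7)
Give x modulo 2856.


Product of moduli M = 17 · 3 · 8 · 7 = 2856.
Merge one congruence at a time:
  Start: x ≡ 2 (mod 17).
  Combine with x ≡ 1 (mod 3); new modulus lcm = 51.
    Write x = 2 + 17·t and substitute into x ≡ 1 (mod 3): 17·t ≡ 1 − 2 = -1 (mod 3).
    Reduce coefficients mod 3: 2·t ≡ 2 (mod 3).
    The inverse of 2 mod 3 is 2 (since 2·2 = 4 = 1·3 + 1), so t ≡ 2·2 = 4 ≡ 1 (mod 3).
    Then x = 2 + 17·1 = 19, valid modulo lcm(17, 3) = 51: x ≡ 19 (mod 51).
  Combine with x ≡ 2 (mod 8); new modulus lcm = 408.
    Write x = 19 + 51·t and substitute into x ≡ 2 (mod 8): 51·t ≡ 2 − 19 = -17 (mod 8).
    Reduce coefficients mod 8: 3·t ≡ 7 (mod 8).
    The inverse of 3 mod 8 is 3 (since 3·3 = 9 = 1·8 + 1), so t ≡ 3·7 = 21 ≡ 5 (mod 8).
    Then x = 19 + 51·5 = 274, valid modulo lcm(51, 8) = 408: x ≡ 274 (mod 408).
  Combine with x ≡ 1 (mod 7); new modulus lcm = 2856.
    Write x = 274 + 408·t and substitute into x ≡ 1 (mod 7): 408·t ≡ 1 − 274 = -273 (mod 7).
    Reduce coefficients mod 7: 2·t ≡ 0 (mod 7).
    The inverse of 2 mod 7 is 4 (since 2·4 = 8 = 1·7 + 1), so t ≡ 4·0 = 0 ≡ 0 (mod 7).
    Then x = 274 + 408·0 = 274, valid modulo lcm(408, 7) = 2856: x ≡ 274 (mod 2856).
Verify against each original: 274 mod 17 = 2, 274 mod 3 = 1, 274 mod 8 = 2, 274 mod 7 = 1.

x ≡ 274 (mod 2856).


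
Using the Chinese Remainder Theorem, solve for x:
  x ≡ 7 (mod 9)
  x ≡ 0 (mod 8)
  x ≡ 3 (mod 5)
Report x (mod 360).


Moduli 9, 8, 5 are pairwise coprime; by CRT there is a unique solution modulo M = 9 · 8 · 5 = 360.
Solve pairwise, accumulating the modulus:
  Start with x ≡ 7 (mod 9).
  Combine with x ≡ 0 (mod 8): since gcd(9, 8) = 1, we get a unique residue mod 72.
    Write x = 7 + 9·t and substitute into x ≡ 0 (mod 8): 9·t ≡ 0 − 7 = -7 (mod 8).
    Reduce coefficients mod 8: 1·t ≡ 1 (mod 8).
    So t ≡ 1 (mod 8).
    Then x = 7 + 9·1 = 16, valid modulo lcm(9, 8) = 72: x ≡ 16 (mod 72).
  Combine with x ≡ 3 (mod 5): since gcd(72, 5) = 1, we get a unique residue mod 360.
    Write x = 16 + 72·t and substitute into x ≡ 3 (mod 5): 72·t ≡ 3 − 16 = -13 (mod 5).
    Reduce coefficients mod 5: 2·t ≡ 2 (mod 5).
    The inverse of 2 mod 5 is 3 (since 2·3 = 6 = 1·5 + 1), so t ≡ 3·2 = 6 ≡ 1 (mod 5).
    Then x = 16 + 72·1 = 88, valid modulo lcm(72, 5) = 360: x ≡ 88 (mod 360).
Verify: 88 mod 9 = 7 ✓, 88 mod 8 = 0 ✓, 88 mod 5 = 3 ✓.

x ≡ 88 (mod 360).


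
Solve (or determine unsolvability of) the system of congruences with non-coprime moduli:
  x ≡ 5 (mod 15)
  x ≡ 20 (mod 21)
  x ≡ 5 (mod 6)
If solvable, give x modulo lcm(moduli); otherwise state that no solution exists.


Moduli 15, 21, 6 are not pairwise coprime, so CRT works modulo lcm(m_i) when all pairwise compatibility conditions hold.
Pairwise compatibility: gcd(m_i, m_j) must divide a_i - a_j for every pair.
Merge one congruence at a time:
  Start: x ≡ 5 (mod 15).
  Combine with x ≡ 20 (mod 21): gcd(15, 21) = 3; 20 - 5 = 15, which IS divisible by 3, so compatible.
    Write x = 5 + 15·t and substitute into x ≡ 20 (mod 21): 15·t ≡ 20 − 5 = 15 (mod 21).
    Divide the congruence (and modulus) by g = 3: 5·t ≡ 5 (mod 7).
    The inverse of 5 mod 7 is 3 (since 5·3 = 15 = 2·7 + 1), so t ≡ 3·5 = 15 ≡ 1 (mod 7).
    Then x = 5 + 15·1 = 20, valid modulo lcm(15, 21) = 105: x ≡ 20 (mod 105).
  Combine with x ≡ 5 (mod 6): gcd(105, 6) = 3; 5 - 20 = -15, which IS divisible by 3, so compatible.
    Write x = 20 + 105·t and substitute into x ≡ 5 (mod 6): 105·t ≡ 5 − 20 = -15 (mod 6).
    Divide the congruence (and modulus) by g = 3: 35·t ≡ -5 (mod 2).
    Reduce coefficients mod 2: 1·t ≡ 1 (mod 2).
    So t ≡ 1 (mod 2).
    Then x = 20 + 105·1 = 125, valid modulo lcm(105, 6) = 210: x ≡ 125 (mod 210).
Verify: 125 mod 15 = 5, 125 mod 21 = 20, 125 mod 6 = 5.

x ≡ 125 (mod 210).


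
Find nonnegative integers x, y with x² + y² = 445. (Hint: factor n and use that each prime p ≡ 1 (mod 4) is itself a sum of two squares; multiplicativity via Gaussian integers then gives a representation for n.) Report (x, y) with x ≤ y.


Step 1: Factor n = 445 = 5 · 89.
Step 2: Check the mod-4 condition on each prime factor: 5 ≡ 1 (mod 4), exponent 1; 89 ≡ 1 (mod 4), exponent 1.
All primes ≡ 3 (mod 4) appear to even exponent (or don't appear), so by the two-squares theorem n IS expressible as a sum of two squares.
Step 3: Build a representation. Here n = 5 · 89 is a product of primes ≡ 1 (mod 4). Each prime p ≡ 1 (mod 4) is itself a sum of two squares; find a² by testing p − a² for a perfect square:
  5: 5 − 1² = 4 = 2² ⇒ 5 = 1² + 2².
  89: 89 − 1² = 88, 89 − 2² = 85, 89 − 3² = 80, 89 − 4² = 73, 89 − 5² = 64 = 8² ⇒ 89 = 5² + 8².
  Combine using the Brahmagupta–Fibonacci identity (a² + b²)(c² + d²) = (ac − bd)² + (ad + bc)² = (ac + bd)² + (ad − bc)²:
  5 · 89 = 445: from (1² + 2²)(5² + 8²), take (1·5 − 2·8, 1·8 + 2·5) = (5 − 16, 8 + 10) = (-11, 18); dropping signs (only squares matter) gives (11, 18); check 11² + 18² = 121 + 324 = 445 ✓.
Step 4: Order so x ≤ y and verify: 11² + 18² = 121 + 324 = 445 = n. ✓

n = 445 = 11² + 18² (one valid representation with x ≤ y).


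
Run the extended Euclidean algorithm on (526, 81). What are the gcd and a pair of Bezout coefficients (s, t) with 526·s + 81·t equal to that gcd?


Euclidean algorithm on (526, 81) — divide until remainder is 0:
  526 = 6 · 81 + 40
  81 = 2 · 40 + 1
  40 = 40 · 1 + 0
gcd(526, 81) = 1.
Track Bezout coefficients alongside the remainders: start with r₀ = 526 = a·1 + b·0 (s = 1, t = 0) and r₁ = 81 = a·0 + b·1 (s = 0, t = 1); each new remainder r_{k+1} = r_{k-1} − q_k·r_k inherits s_{k+1} = s_{k-1} − q_k·s_k, t_{k+1} = t_{k-1} − q_k·t_k, so r_k = a·s_k + b·t_k at every step:
  q = 6: r = 40, s = 1 − 6·0 = 1, t = 0 − 6·1 = -6  (check: 526·1 + 81·(-6) = 40)
  q = 2: r = 1, s = 0 − 2·1 = -2, t = 1 − 2·(-6) = 13  (check: 526·(-2) + 81·13 = 1)
The row with r = 1 (the gcd) gives the Bezout coefficients s = -2, t = 13.
Result: 526 · (-2) + 81 · (13) = 1.

gcd(526, 81) = 1; s = -2, t = 13 (check: 526·(-2) + 81·13 = 1).


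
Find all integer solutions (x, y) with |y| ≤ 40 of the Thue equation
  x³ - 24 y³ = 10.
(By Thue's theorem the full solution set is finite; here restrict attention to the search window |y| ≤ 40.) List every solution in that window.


The equation is x³ - 24y³ = 10. For fixed y, x³ = 24·y³ + 10, so a solution requires the RHS to be a perfect cube.
Strategy: iterate y from -40 to 40, compute RHS = 24·y³ + 10, and check whether it is a (positive or negative) perfect cube.
Check small values of y:
  y = 0: RHS = 10 is not a perfect cube.
  y = 1: RHS = 34 is not a perfect cube.
  y = -1: RHS = -14 is not a perfect cube.
  y = 2: RHS = 202 is not a perfect cube.
  y = -2: RHS = -182 is not a perfect cube.
  y = 3: RHS = 658 is not a perfect cube.
  y = -3: RHS = -638 is not a perfect cube.
Continuing the search up to |y| = 40 finds no solutions either.
No (x, y) in the scanned range satisfies the equation.

No integer solutions with |y| ≤ 40.


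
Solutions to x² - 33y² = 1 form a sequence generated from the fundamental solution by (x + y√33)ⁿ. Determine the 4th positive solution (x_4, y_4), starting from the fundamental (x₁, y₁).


Step 1: Find the fundamental solution (x₁, y₁) of x² - 33y² = 1.
  Expand √33 as a continued fraction. a₀ = ⌊√33⌋ = 5; iterate m_{k+1} = d_k·a_k − m_k, d_{k+1} = (33 − m_{k+1}²)/d_k, a_{k+1} = ⌊(a₀ + m_{k+1})/d_{k+1}⌋ (starting m₀ = 0, d₀ = 1), with convergents p_k = a_k·p_{k-1} + p_{k-2}, q_k = a_k·q_{k-1} + q_{k-2} (p₋₁ = 1, q₋₁ = 0):
  k = 0: a₀ = 5; p₀/q₀ = 5/1; p₀² − 33·q₀² = 25 − 33 = -8.
  k = 1: m = 5, d = 8, a = ⌊(5 + 5)/8⌋ = 1; p/q = (1·5 + 1)/(1·1 + 0) = 6/1; p² − 33·q² = 36 − 33 = 3.
  k = 2: m = 3, d = 3, a = ⌊(5 + 3)/3⌋ = 2; p/q = (2·6 + 5)/(2·1 + 1) = 17/3; p² − 33·q² = 289 − 297 = -8.
  k = 3: m = 3, d = 8, a = ⌊(5 + 3)/8⌋ = 1; p/q = (1·17 + 6)/(1·3 + 1) = 23/4; p² − 33·q² = 529 − 528 = 1.
  The first convergent with p² − 33·q² = 1 gives the fundamental solution (x₁, y₁) = (23, 4).
Step 2: Apply the recurrence (x_{n+1}, y_{n+1}) = (x₁x_n + 33y₁y_n, x₁y_n + y₁x_n) repeatedly.
  From (x_1, y_1) = (23, 4): x_2 = 23·23 + 33·4·4 = 1057; y_2 = 23·4 + 4·23 = 184.
  From (x_2, y_2) = (1057, 184): x_3 = 23·1057 + 33·4·184 = 48599; y_3 = 23·184 + 4·1057 = 8460.
  From (x_3, y_3) = (48599, 8460): x_4 = 23·48599 + 33·4·8460 = 2234497; y_4 = 23·8460 + 4·48599 = 388976.
Step 3: Verify x_4² - 33·y_4² = 4992976843009 - 4992976843008 = 1 (should be 1). ✓

(x_1, y_1) = (23, 4); (x_4, y_4) = (2234497, 388976).


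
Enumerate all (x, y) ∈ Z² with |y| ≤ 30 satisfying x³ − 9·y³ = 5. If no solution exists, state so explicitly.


The equation is x³ - 9y³ = 5. For fixed y, x³ = 9·y³ + 5, so a solution requires the RHS to be a perfect cube.
Strategy: iterate y from -30 to 30, compute RHS = 9·y³ + 5, and check whether it is a (positive or negative) perfect cube.
Check small values of y:
  y = 0: RHS = 5 is not a perfect cube.
  y = 1: RHS = 14 is not a perfect cube.
  y = -1: RHS = -4 is not a perfect cube.
  y = 2: RHS = 77 is not a perfect cube.
  y = -2: RHS = -67 is not a perfect cube.
  y = 3: RHS = 248 is not a perfect cube.
  y = -3: RHS = -238 is not a perfect cube.
Continuing the search up to |y| = 30 finds no solutions either.
No (x, y) in the scanned range satisfies the equation.

No integer solutions with |y| ≤ 30.


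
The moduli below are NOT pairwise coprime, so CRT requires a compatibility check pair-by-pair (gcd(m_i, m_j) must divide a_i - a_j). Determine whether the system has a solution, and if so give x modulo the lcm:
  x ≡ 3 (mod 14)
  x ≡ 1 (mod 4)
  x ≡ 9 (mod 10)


Moduli 14, 4, 10 are not pairwise coprime, so CRT works modulo lcm(m_i) when all pairwise compatibility conditions hold.
Pairwise compatibility: gcd(m_i, m_j) must divide a_i - a_j for every pair.
Merge one congruence at a time:
  Start: x ≡ 3 (mod 14).
  Combine with x ≡ 1 (mod 4): gcd(14, 4) = 2; 1 - 3 = -2, which IS divisible by 2, so compatible.
    Write x = 3 + 14·t and substitute into x ≡ 1 (mod 4): 14·t ≡ 1 − 3 = -2 (mod 4).
    Divide the congruence (and modulus) by g = 2: 7·t ≡ -1 (mod 2).
    Reduce coefficients mod 2: 1·t ≡ 1 (mod 2).
    So t ≡ 1 (mod 2).
    Then x = 3 + 14·1 = 17, valid modulo lcm(14, 4) = 28: x ≡ 17 (mod 28).
  Combine with x ≡ 9 (mod 10): gcd(28, 10) = 2; 9 - 17 = -8, which IS divisible by 2, so compatible.
    Write x = 17 + 28·t and substitute into x ≡ 9 (mod 10): 28·t ≡ 9 − 17 = -8 (mod 10).
    Divide the congruence (and modulus) by g = 2: 14·t ≡ -4 (mod 5).
    Reduce coefficients mod 5: 4·t ≡ 1 (mod 5).
    The inverse of 4 mod 5 is 4 (since 4·4 = 16 = 3·5 + 1), so t ≡ 4·1 = 4 ≡ 4 (mod 5).
    Then x = 17 + 28·4 = 129, valid modulo lcm(28, 10) = 140: x ≡ 129 (mod 140).
Verify: 129 mod 14 = 3, 129 mod 4 = 1, 129 mod 10 = 9.

x ≡ 129 (mod 140).


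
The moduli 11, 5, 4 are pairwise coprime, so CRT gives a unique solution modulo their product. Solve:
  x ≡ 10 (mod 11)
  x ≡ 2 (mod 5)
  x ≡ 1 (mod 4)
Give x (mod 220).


Moduli 11, 5, 4 are pairwise coprime; by CRT there is a unique solution modulo M = 11 · 5 · 4 = 220.
Solve pairwise, accumulating the modulus:
  Start with x ≡ 10 (mod 11).
  Combine with x ≡ 2 (mod 5): since gcd(11, 5) = 1, we get a unique residue mod 55.
    Write x = 10 + 11·t and substitute into x ≡ 2 (mod 5): 11·t ≡ 2 − 10 = -8 (mod 5).
    Reduce coefficients mod 5: 1·t ≡ 2 (mod 5).
    So t ≡ 2 (mod 5).
    Then x = 10 + 11·2 = 32, valid modulo lcm(11, 5) = 55: x ≡ 32 (mod 55).
  Combine with x ≡ 1 (mod 4): since gcd(55, 4) = 1, we get a unique residue mod 220.
    Write x = 32 + 55·t and substitute into x ≡ 1 (mod 4): 55·t ≡ 1 − 32 = -31 (mod 4).
    Reduce coefficients mod 4: 3·t ≡ 1 (mod 4).
    The inverse of 3 mod 4 is 3 (since 3·3 = 9 = 2·4 + 1), so t ≡ 3·1 = 3 ≡ 3 (mod 4).
    Then x = 32 + 55·3 = 197, valid modulo lcm(55, 4) = 220: x ≡ 197 (mod 220).
Verify: 197 mod 11 = 10 ✓, 197 mod 5 = 2 ✓, 197 mod 4 = 1 ✓.

x ≡ 197 (mod 220).


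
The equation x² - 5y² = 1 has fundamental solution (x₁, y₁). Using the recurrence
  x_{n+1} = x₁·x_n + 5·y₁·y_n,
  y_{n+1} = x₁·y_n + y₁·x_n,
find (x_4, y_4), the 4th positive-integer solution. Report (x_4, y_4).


Step 1: Find the fundamental solution (x₁, y₁) of x² - 5y² = 1.
  Expand √5 as a continued fraction. a₀ = ⌊√5⌋ = 2; iterate m_{k+1} = d_k·a_k − m_k, d_{k+1} = (5 − m_{k+1}²)/d_k, a_{k+1} = ⌊(a₀ + m_{k+1})/d_{k+1}⌋ (starting m₀ = 0, d₀ = 1), with convergents p_k = a_k·p_{k-1} + p_{k-2}, q_k = a_k·q_{k-1} + q_{k-2} (p₋₁ = 1, q₋₁ = 0):
  k = 0: a₀ = 2; p₀/q₀ = 2/1; p₀² − 5·q₀² = 4 − 5 = -1.
  k = 1: m = 2, d = 1, a = ⌊(2 + 2)/1⌋ = 4; p/q = (4·2 + 1)/(4·1 + 0) = 9/4; p² − 5·q² = 81 − 80 = 1.
  The first convergent with p² − 5·q² = 1 gives the fundamental solution (x₁, y₁) = (9, 4).
Step 2: Apply the recurrence (x_{n+1}, y_{n+1}) = (x₁x_n + 5y₁y_n, x₁y_n + y₁x_n) repeatedly.
  From (x_1, y_1) = (9, 4): x_2 = 9·9 + 5·4·4 = 161; y_2 = 9·4 + 4·9 = 72.
  From (x_2, y_2) = (161, 72): x_3 = 9·161 + 5·4·72 = 2889; y_3 = 9·72 + 4·161 = 1292.
  From (x_3, y_3) = (2889, 1292): x_4 = 9·2889 + 5·4·1292 = 51841; y_4 = 9·1292 + 4·2889 = 23184.
Step 3: Verify x_4² - 5·y_4² = 2687489281 - 2687489280 = 1 (should be 1). ✓

(x_1, y_1) = (9, 4); (x_4, y_4) = (51841, 23184).


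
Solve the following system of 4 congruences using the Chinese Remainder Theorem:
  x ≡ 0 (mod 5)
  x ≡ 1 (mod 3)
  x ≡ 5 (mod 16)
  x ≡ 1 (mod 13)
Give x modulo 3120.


Product of moduli M = 5 · 3 · 16 · 13 = 3120.
Merge one congruence at a time:
  Start: x ≡ 0 (mod 5).
  Combine with x ≡ 1 (mod 3); new modulus lcm = 15.
    Write x = 0 + 5·t and substitute into x ≡ 1 (mod 3): 5·t ≡ 1 − 0 = 1 (mod 3).
    Reduce coefficients mod 3: 2·t ≡ 1 (mod 3).
    The inverse of 2 mod 3 is 2 (since 2·2 = 4 = 1·3 + 1), so t ≡ 2·1 = 2 ≡ 2 (mod 3).
    Then x = 0 + 5·2 = 10, valid modulo lcm(5, 3) = 15: x ≡ 10 (mod 15).
  Combine with x ≡ 5 (mod 16); new modulus lcm = 240.
    Write x = 10 + 15·t and substitute into x ≡ 5 (mod 16): 15·t ≡ 5 − 10 = -5 (mod 16).
    Reduce coefficients mod 16: 15·t ≡ 11 (mod 16).
    The inverse of 15 mod 16 is 15 (since 15·15 = 225 = 14·16 + 1), so t ≡ 15·11 = 165 ≡ 5 (mod 16).
    Then x = 10 + 15·5 = 85, valid modulo lcm(15, 16) = 240: x ≡ 85 (mod 240).
  Combine with x ≡ 1 (mod 13); new modulus lcm = 3120.
    Write x = 85 + 240·t and substitute into x ≡ 1 (mod 13): 240·t ≡ 1 − 85 = -84 (mod 13).
    Reduce coefficients mod 13: 6·t ≡ 7 (mod 13).
    The inverse of 6 mod 13 is 11 (since 6·11 = 66 = 5·13 + 1), so t ≡ 11·7 = 77 ≡ 12 (mod 13).
    Then x = 85 + 240·12 = 2965, valid modulo lcm(240, 13) = 3120: x ≡ 2965 (mod 3120).
Verify against each original: 2965 mod 5 = 0, 2965 mod 3 = 1, 2965 mod 16 = 5, 2965 mod 13 = 1.

x ≡ 2965 (mod 3120).


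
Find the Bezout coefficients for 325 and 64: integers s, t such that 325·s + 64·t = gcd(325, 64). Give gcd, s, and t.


Euclidean algorithm on (325, 64) — divide until remainder is 0:
  325 = 5 · 64 + 5
  64 = 12 · 5 + 4
  5 = 1 · 4 + 1
  4 = 4 · 1 + 0
gcd(325, 64) = 1.
Track Bezout coefficients alongside the remainders: start with r₀ = 325 = a·1 + b·0 (s = 1, t = 0) and r₁ = 64 = a·0 + b·1 (s = 0, t = 1); each new remainder r_{k+1} = r_{k-1} − q_k·r_k inherits s_{k+1} = s_{k-1} − q_k·s_k, t_{k+1} = t_{k-1} − q_k·t_k, so r_k = a·s_k + b·t_k at every step:
  q = 5: r = 5, s = 1 − 5·0 = 1, t = 0 − 5·1 = -5  (check: 325·1 + 64·(-5) = 5)
  q = 12: r = 4, s = 0 − 12·1 = -12, t = 1 − 12·(-5) = 61  (check: 325·(-12) + 64·61 = 4)
  q = 1: r = 1, s = 1 − 1·(-12) = 13, t = -5 − 1·61 = -66  (check: 325·13 + 64·(-66) = 1)
The row with r = 1 (the gcd) gives the Bezout coefficients s = 13, t = -66.
Result: 325 · (13) + 64 · (-66) = 1.

gcd(325, 64) = 1; s = 13, t = -66 (check: 325·13 + 64·(-66) = 1).


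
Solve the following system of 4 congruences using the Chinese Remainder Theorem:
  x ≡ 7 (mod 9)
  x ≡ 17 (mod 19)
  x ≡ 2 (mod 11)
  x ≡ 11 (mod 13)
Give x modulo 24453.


Product of moduli M = 9 · 19 · 11 · 13 = 24453.
Merge one congruence at a time:
  Start: x ≡ 7 (mod 9).
  Combine with x ≡ 17 (mod 19); new modulus lcm = 171.
    Write x = 7 + 9·t and substitute into x ≡ 17 (mod 19): 9·t ≡ 17 − 7 = 10 (mod 19).
    The inverse of 9 mod 19 is 17 (since 9·17 = 153 = 8·19 + 1), so t ≡ 17·10 = 170 ≡ 18 (mod 19).
    Then x = 7 + 9·18 = 169, valid modulo lcm(9, 19) = 171: x ≡ 169 (mod 171).
  Combine with x ≡ 2 (mod 11); new modulus lcm = 1881.
    Write x = 169 + 171·t and substitute into x ≡ 2 (mod 11): 171·t ≡ 2 − 169 = -167 (mod 11).
    Reduce coefficients mod 11: 6·t ≡ 9 (mod 11).
    The inverse of 6 mod 11 is 2 (since 6·2 = 12 = 1·11 + 1), so t ≡ 2·9 = 18 ≡ 7 (mod 11).
    Then x = 169 + 171·7 = 1366, valid modulo lcm(171, 11) = 1881: x ≡ 1366 (mod 1881).
  Combine with x ≡ 11 (mod 13); new modulus lcm = 24453.
    Write x = 1366 + 1881·t and substitute into x ≡ 11 (mod 13): 1881·t ≡ 11 − 1366 = -1355 (mod 13).
    Reduce coefficients mod 13: 9·t ≡ 10 (mod 13).
    The inverse of 9 mod 13 is 3 (since 9·3 = 27 = 2·13 + 1), so t ≡ 3·10 = 30 ≡ 4 (mod 13).
    Then x = 1366 + 1881·4 = 8890, valid modulo lcm(1881, 13) = 24453: x ≡ 8890 (mod 24453).
Verify against each original: 8890 mod 9 = 7, 8890 mod 19 = 17, 8890 mod 11 = 2, 8890 mod 13 = 11.

x ≡ 8890 (mod 24453).


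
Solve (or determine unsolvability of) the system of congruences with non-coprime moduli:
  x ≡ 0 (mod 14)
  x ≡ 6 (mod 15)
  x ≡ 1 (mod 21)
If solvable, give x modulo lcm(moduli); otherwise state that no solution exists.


Moduli 14, 15, 21 are not pairwise coprime, so CRT works modulo lcm(m_i) when all pairwise compatibility conditions hold.
Pairwise compatibility: gcd(m_i, m_j) must divide a_i - a_j for every pair.
Merge one congruence at a time:
  Start: x ≡ 0 (mod 14).
  Combine with x ≡ 6 (mod 15): gcd(14, 15) = 1; 6 - 0 = 6, which IS divisible by 1, so compatible.
    Write x = 0 + 14·t and substitute into x ≡ 6 (mod 15): 14·t ≡ 6 − 0 = 6 (mod 15).
    The inverse of 14 mod 15 is 14 (since 14·14 = 196 = 13·15 + 1), so t ≡ 14·6 = 84 ≡ 9 (mod 15).
    Then x = 0 + 14·9 = 126, valid modulo lcm(14, 15) = 210: x ≡ 126 (mod 210).
  Combine with x ≡ 1 (mod 21): gcd(210, 21) = 21, and 1 - 126 = -125 is NOT divisible by 21.
    ⇒ system is inconsistent (no integer solution).

No solution (the system is inconsistent).


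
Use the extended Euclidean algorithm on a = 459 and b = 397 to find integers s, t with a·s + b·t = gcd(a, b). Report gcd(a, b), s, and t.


Euclidean algorithm on (459, 397) — divide until remainder is 0:
  459 = 1 · 397 + 62
  397 = 6 · 62 + 25
  62 = 2 · 25 + 12
  25 = 2 · 12 + 1
  12 = 12 · 1 + 0
gcd(459, 397) = 1.
Track Bezout coefficients alongside the remainders: start with r₀ = 459 = a·1 + b·0 (s = 1, t = 0) and r₁ = 397 = a·0 + b·1 (s = 0, t = 1); each new remainder r_{k+1} = r_{k-1} − q_k·r_k inherits s_{k+1} = s_{k-1} − q_k·s_k, t_{k+1} = t_{k-1} − q_k·t_k, so r_k = a·s_k + b·t_k at every step:
  q = 1: r = 62, s = 1 − 1·0 = 1, t = 0 − 1·1 = -1  (check: 459·1 + 397·(-1) = 62)
  q = 6: r = 25, s = 0 − 6·1 = -6, t = 1 − 6·(-1) = 7  (check: 459·(-6) + 397·7 = 25)
  q = 2: r = 12, s = 1 − 2·(-6) = 13, t = -1 − 2·7 = -15  (check: 459·13 + 397·(-15) = 12)
  q = 2: r = 1, s = -6 − 2·13 = -32, t = 7 − 2·(-15) = 37  (check: 459·(-32) + 397·37 = 1)
The row with r = 1 (the gcd) gives the Bezout coefficients s = -32, t = 37.
Result: 459 · (-32) + 397 · (37) = 1.

gcd(459, 397) = 1; s = -32, t = 37 (check: 459·(-32) + 397·37 = 1).


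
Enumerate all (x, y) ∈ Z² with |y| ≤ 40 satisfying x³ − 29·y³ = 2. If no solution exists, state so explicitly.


The equation is x³ - 29y³ = 2. For fixed y, x³ = 29·y³ + 2, so a solution requires the RHS to be a perfect cube.
Strategy: iterate y from -40 to 40, compute RHS = 29·y³ + 2, and check whether it is a (positive or negative) perfect cube.
Check small values of y:
  y = 0: RHS = 2 is not a perfect cube.
  y = 1: RHS = 31 is not a perfect cube.
  y = -1: RHS = -27 = (-3)³ ⇒ x = -3 works.
  y = 2: RHS = 234 is not a perfect cube.
  y = -2: RHS = -230 is not a perfect cube.
  y = 3: RHS = 785 is not a perfect cube.
  y = -3: RHS = -781 is not a perfect cube.
Continuing the search up to |y| = 40 finds no further solutions beyond those listed.
Collected solutions: (-3, -1).

Solutions (with |y| ≤ 40): (-3, -1).


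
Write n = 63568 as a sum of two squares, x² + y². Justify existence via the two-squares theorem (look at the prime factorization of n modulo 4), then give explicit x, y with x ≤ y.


Step 1: Factor n = 63568 = 2^4 · 29 · 137.
Step 2: Check the mod-4 condition on each prime factor: 2 = 2 (special); 29 ≡ 1 (mod 4), exponent 1; 137 ≡ 1 (mod 4), exponent 1.
All primes ≡ 3 (mod 4) appear to even exponent (or don't appear), so by the two-squares theorem n IS expressible as a sum of two squares.
Step 3: Build a representation. Group n = k² · m with k = 4 and m = 29 · 137 = 3973 (a product of primes ≡ 1 (mod 4)); a representation of m scales to one of n via (k·x)² + (k·y)² = k²(x² + y²). Each prime p ≡ 1 (mod 4) is itself a sum of two squares; find a² by testing p − a² for a perfect square:
  29: 29 − 1² = 28, 29 − 2² = 25 = 5² ⇒ 29 = 2² + 5².
  137: 137 − 1² = 136, 137 − 2² = 133, 137 − 3² = 128, 137 − 4² = 121 = 11² ⇒ 137 = 4² + 11².
  Combine using the Brahmagupta–Fibonacci identity (a² + b²)(c² + d²) = (ac − bd)² + (ad + bc)² = (ac + bd)² + (ad − bc)²:
  29 · 137 = 3973: from (2² + 5²)(4² + 11²), take (2·4 − 5·11, 2·11 + 5·4) = (8 − 55, 22 + 20) = (-47, 42); dropping signs (only squares matter) gives (47, 42); check 47² + 42² = 2209 + 1764 = 3973 ✓.
  Scale by k = 4: (4·47, 4·42) = (188, 168).
Step 4: Order so x ≤ y and verify: 168² + 188² = 28224 + 35344 = 63568 = n. ✓

n = 63568 = 168² + 188² (one valid representation with x ≤ y).


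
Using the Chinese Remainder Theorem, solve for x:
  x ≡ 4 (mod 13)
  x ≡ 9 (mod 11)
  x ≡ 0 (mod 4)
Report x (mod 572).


Moduli 13, 11, 4 are pairwise coprime; by CRT there is a unique solution modulo M = 13 · 11 · 4 = 572.
Solve pairwise, accumulating the modulus:
  Start with x ≡ 4 (mod 13).
  Combine with x ≡ 9 (mod 11): since gcd(13, 11) = 1, we get a unique residue mod 143.
    Write x = 4 + 13·t and substitute into x ≡ 9 (mod 11): 13·t ≡ 9 − 4 = 5 (mod 11).
    Reduce coefficients mod 11: 2·t ≡ 5 (mod 11).
    The inverse of 2 mod 11 is 6 (since 2·6 = 12 = 1·11 + 1), so t ≡ 6·5 = 30 ≡ 8 (mod 11).
    Then x = 4 + 13·8 = 108, valid modulo lcm(13, 11) = 143: x ≡ 108 (mod 143).
  Combine with x ≡ 0 (mod 4): since gcd(143, 4) = 1, we get a unique residue mod 572.
    Write x = 108 + 143·t and substitute into x ≡ 0 (mod 4): 143·t ≡ 0 − 108 = -108 (mod 4).
    Reduce coefficients mod 4: 3·t ≡ 0 (mod 4).
    The inverse of 3 mod 4 is 3 (since 3·3 = 9 = 2·4 + 1), so t ≡ 3·0 = 0 ≡ 0 (mod 4).
    Then x = 108 + 143·0 = 108, valid modulo lcm(143, 4) = 572: x ≡ 108 (mod 572).
Verify: 108 mod 13 = 4 ✓, 108 mod 11 = 9 ✓, 108 mod 4 = 0 ✓.

x ≡ 108 (mod 572).


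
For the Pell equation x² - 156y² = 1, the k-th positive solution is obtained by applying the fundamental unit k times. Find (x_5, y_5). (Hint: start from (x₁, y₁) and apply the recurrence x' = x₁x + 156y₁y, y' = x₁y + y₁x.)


Step 1: Find the fundamental solution (x₁, y₁) of x² - 156y² = 1.
  Expand √156 as a continued fraction. a₀ = ⌊√156⌋ = 12; iterate m_{k+1} = d_k·a_k − m_k, d_{k+1} = (156 − m_{k+1}²)/d_k, a_{k+1} = ⌊(a₀ + m_{k+1})/d_{k+1}⌋ (starting m₀ = 0, d₀ = 1), with convergents p_k = a_k·p_{k-1} + p_{k-2}, q_k = a_k·q_{k-1} + q_{k-2} (p₋₁ = 1, q₋₁ = 0):
  k = 0: a₀ = 12; p₀/q₀ = 12/1; p₀² − 156·q₀² = 144 − 156 = -12.
  k = 1: m = 12, d = 12, a = ⌊(12 + 12)/12⌋ = 2; p/q = (2·12 + 1)/(2·1 + 0) = 25/2; p² − 156·q² = 625 − 624 = 1.
  The first convergent with p² − 156·q² = 1 gives the fundamental solution (x₁, y₁) = (25, 2).
Step 2: Apply the recurrence (x_{n+1}, y_{n+1}) = (x₁x_n + 156y₁y_n, x₁y_n + y₁x_n) repeatedly.
  From (x_1, y_1) = (25, 2): x_2 = 25·25 + 156·2·2 = 1249; y_2 = 25·2 + 2·25 = 100.
  From (x_2, y_2) = (1249, 100): x_3 = 25·1249 + 156·2·100 = 62425; y_3 = 25·100 + 2·1249 = 4998.
  From (x_3, y_3) = (62425, 4998): x_4 = 25·62425 + 156·2·4998 = 3120001; y_4 = 25·4998 + 2·62425 = 249800.
  From (x_4, y_4) = (3120001, 249800): x_5 = 25·3120001 + 156·2·249800 = 155937625; y_5 = 25·249800 + 2·3120001 = 12485002.
Step 3: Verify x_5² - 156·y_5² = 24316542890640625 - 24316542890640624 = 1 (should be 1). ✓

(x_1, y_1) = (25, 2); (x_5, y_5) = (155937625, 12485002).


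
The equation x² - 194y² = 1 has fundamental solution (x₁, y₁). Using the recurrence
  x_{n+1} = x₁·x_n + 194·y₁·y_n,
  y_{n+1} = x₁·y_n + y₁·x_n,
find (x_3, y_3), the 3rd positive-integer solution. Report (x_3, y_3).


Step 1: Find the fundamental solution (x₁, y₁) of x² - 194y² = 1.
  Expand √194 as a continued fraction. a₀ = ⌊√194⌋ = 13; iterate m_{k+1} = d_k·a_k − m_k, d_{k+1} = (194 − m_{k+1}²)/d_k, a_{k+1} = ⌊(a₀ + m_{k+1})/d_{k+1}⌋ (starting m₀ = 0, d₀ = 1), with convergents p_k = a_k·p_{k-1} + p_{k-2}, q_k = a_k·q_{k-1} + q_{k-2} (p₋₁ = 1, q₋₁ = 0):
  k = 0: a₀ = 13; p₀/q₀ = 13/1; p₀² − 194·q₀² = 169 − 194 = -25.
  k = 1: m = 13, d = 25, a = ⌊(13 + 13)/25⌋ = 1; p/q = (1·13 + 1)/(1·1 + 0) = 14/1; p² − 194·q² = 196 − 194 = 2.
  k = 2: m = 12, d = 2, a = ⌊(13 + 12)/2⌋ = 12; p/q = (12·14 + 13)/(12·1 + 1) = 181/13; p² − 194·q² = 32761 − 32786 = -25.
  k = 3: m = 12, d = 25, a = ⌊(13 + 12)/25⌋ = 1; p/q = (1·181 + 14)/(1·13 + 1) = 195/14; p² − 194·q² = 38025 − 38024 = 1.
  The first convergent with p² − 194·q² = 1 gives the fundamental solution (x₁, y₁) = (195, 14).
Step 2: Apply the recurrence (x_{n+1}, y_{n+1}) = (x₁x_n + 194y₁y_n, x₁y_n + y₁x_n) repeatedly.
  From (x_1, y_1) = (195, 14): x_2 = 195·195 + 194·14·14 = 76049; y_2 = 195·14 + 14·195 = 5460.
  From (x_2, y_2) = (76049, 5460): x_3 = 195·76049 + 194·14·5460 = 29658915; y_3 = 195·5460 + 14·76049 = 2129386.
Step 3: Verify x_3² - 194·y_3² = 879651238977225 - 879651238977224 = 1 (should be 1). ✓

(x_1, y_1) = (195, 14); (x_3, y_3) = (29658915, 2129386).


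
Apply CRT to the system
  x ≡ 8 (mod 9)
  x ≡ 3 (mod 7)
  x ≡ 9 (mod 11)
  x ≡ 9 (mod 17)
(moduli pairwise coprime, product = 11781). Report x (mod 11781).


Product of moduli M = 9 · 7 · 11 · 17 = 11781.
Merge one congruence at a time:
  Start: x ≡ 8 (mod 9).
  Combine with x ≡ 3 (mod 7); new modulus lcm = 63.
    Write x = 8 + 9·t and substitute into x ≡ 3 (mod 7): 9·t ≡ 3 − 8 = -5 (mod 7).
    Reduce coefficients mod 7: 2·t ≡ 2 (mod 7).
    The inverse of 2 mod 7 is 4 (since 2·4 = 8 = 1·7 + 1), so t ≡ 4·2 = 8 ≡ 1 (mod 7).
    Then x = 8 + 9·1 = 17, valid modulo lcm(9, 7) = 63: x ≡ 17 (mod 63).
  Combine with x ≡ 9 (mod 11); new modulus lcm = 693.
    Write x = 17 + 63·t and substitute into x ≡ 9 (mod 11): 63·t ≡ 9 − 17 = -8 (mod 11).
    Reduce coefficients mod 11: 8·t ≡ 3 (mod 11).
    The inverse of 8 mod 11 is 7 (since 8·7 = 56 = 5·11 + 1), so t ≡ 7·3 = 21 ≡ 10 (mod 11).
    Then x = 17 + 63·10 = 647, valid modulo lcm(63, 11) = 693: x ≡ 647 (mod 693).
  Combine with x ≡ 9 (mod 17); new modulus lcm = 11781.
    Write x = 647 + 693·t and substitute into x ≡ 9 (mod 17): 693·t ≡ 9 − 647 = -638 (mod 17).
    Reduce coefficients mod 17: 13·t ≡ 8 (mod 17).
    The inverse of 13 mod 17 is 4 (since 13·4 = 52 = 3·17 + 1), so t ≡ 4·8 = 32 ≡ 15 (mod 17).
    Then x = 647 + 693·15 = 11042, valid modulo lcm(693, 17) = 11781: x ≡ 11042 (mod 11781).
Verify against each original: 11042 mod 9 = 8, 11042 mod 7 = 3, 11042 mod 11 = 9, 11042 mod 17 = 9.

x ≡ 11042 (mod 11781).


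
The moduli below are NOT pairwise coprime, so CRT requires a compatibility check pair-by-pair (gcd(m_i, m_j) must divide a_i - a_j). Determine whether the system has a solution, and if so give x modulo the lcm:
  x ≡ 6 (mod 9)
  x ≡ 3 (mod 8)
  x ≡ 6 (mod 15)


Moduli 9, 8, 15 are not pairwise coprime, so CRT works modulo lcm(m_i) when all pairwise compatibility conditions hold.
Pairwise compatibility: gcd(m_i, m_j) must divide a_i - a_j for every pair.
Merge one congruence at a time:
  Start: x ≡ 6 (mod 9).
  Combine with x ≡ 3 (mod 8): gcd(9, 8) = 1; 3 - 6 = -3, which IS divisible by 1, so compatible.
    Write x = 6 + 9·t and substitute into x ≡ 3 (mod 8): 9·t ≡ 3 − 6 = -3 (mod 8).
    Reduce coefficients mod 8: 1·t ≡ 5 (mod 8).
    So t ≡ 5 (mod 8).
    Then x = 6 + 9·5 = 51, valid modulo lcm(9, 8) = 72: x ≡ 51 (mod 72).
  Combine with x ≡ 6 (mod 15): gcd(72, 15) = 3; 6 - 51 = -45, which IS divisible by 3, so compatible.
    Write x = 51 + 72·t and substitute into x ≡ 6 (mod 15): 72·t ≡ 6 − 51 = -45 (mod 15).
    Divide the congruence (and modulus) by g = 3: 24·t ≡ -15 (mod 5).
    Reduce coefficients mod 5: 4·t ≡ 0 (mod 5).
    The inverse of 4 mod 5 is 4 (since 4·4 = 16 = 3·5 + 1), so t ≡ 4·0 = 0 ≡ 0 (mod 5).
    Then x = 51 + 72·0 = 51, valid modulo lcm(72, 15) = 360: x ≡ 51 (mod 360).
Verify: 51 mod 9 = 6, 51 mod 8 = 3, 51 mod 15 = 6.

x ≡ 51 (mod 360).
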